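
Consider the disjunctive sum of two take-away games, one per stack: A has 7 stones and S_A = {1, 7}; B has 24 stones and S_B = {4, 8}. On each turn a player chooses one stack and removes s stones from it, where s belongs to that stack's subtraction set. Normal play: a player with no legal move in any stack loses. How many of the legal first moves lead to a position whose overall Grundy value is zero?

Stack A, S = {1, 7}:
G(0) = 0
G(1) = mex{0} = 1
G(2) = mex{1} = 0
G(3) = mex{0} = 1
G(4) = mex{1} = 0
G(5) = mex{0} = 1
G(6) = mex{1} = 0
G(7) = mex{0,0} = 1
G_A(7) = 1.
Stack B, S = {4, 8}:
G(0) = 0
G(1) = mex{} = 0
G(2) = mex{} = 0
G(3) = mex{} = 0
G(4) = mex{0} = 1
G(5) = mex{0} = 1
G(6) = mex{0} = 1
G(7) = mex{0} = 1
G(8) = mex{1,0} = 2
G(9) = mex{1,0} = 2
G(10) = mex{1,0} = 2
G(11) = mex{1,0} = 2
G(12) = mex{2,1} = 0
G(13) = mex{2,1} = 0
G(14) = mex{2,1} = 0
G(15) = mex{2,1} = 0
G(16) = mex{0,2} = 1
G(17) = mex{0,2} = 1
G(18) = mex{0,2} = 1
G(19) = mex{0,2} = 1
G(20) = mex{1,0} = 2
G(21) = mex{1,0} = 2
G(22) = mex{1,0} = 2
G(23) = mex{1,0} = 2
G(24) = mex{2,1} = 0
G_B(24) = 0.
Combined Grundy value = 1 ⊕ 0 = 1.
A winning move leaves total XOR = 0, i.e. changes one component's Grundy value g to g ⊕ X where X is the current total.
Stack A: need g' = 1⊕1 = 0. Options: 7−1→G=0, 7−7→G=0. Hits: 2.
Stack B: need g' = 0⊕1 = 1. Options: 24−4→G=2, 24−8→G=1. Hits: 1.

3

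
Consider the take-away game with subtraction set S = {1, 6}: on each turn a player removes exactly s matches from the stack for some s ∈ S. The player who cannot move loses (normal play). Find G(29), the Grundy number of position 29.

1

n :  0  1  2  3  4  5  6  7  8  9 10 11 12 13 14 15 16 17 18 19 20 21 22 23 24 25 26 27 28 29
G :  0  1  0  1  0  1  2  0  1  0  1  0  1  2  0  1  0  1  0  1  2  0  1  0  1  0  1  2  0  1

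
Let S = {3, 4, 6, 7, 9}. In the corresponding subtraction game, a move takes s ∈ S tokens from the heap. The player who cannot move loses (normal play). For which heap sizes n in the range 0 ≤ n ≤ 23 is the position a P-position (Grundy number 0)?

n :  0  1  2  3  4  5  6  7  8  9 10 11 12 13 14 15 16 17 18 19 20 21 22 23
G :  0  0  0  1  1  1  2  2  2  3  3  3  0  0  0  1  1  1  2  2  2  3  3  3
P-positions are exactly the n with G(n) = 0.

0, 1, 2, 12, 13, 14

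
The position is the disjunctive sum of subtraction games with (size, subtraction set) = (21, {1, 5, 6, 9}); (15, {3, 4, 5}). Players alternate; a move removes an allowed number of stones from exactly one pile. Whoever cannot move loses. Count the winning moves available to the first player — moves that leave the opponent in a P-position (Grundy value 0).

1

Pile A, S = {1, 5, 6, 9}:
G(0) = 0
G(1) = mex{0} = 1
G(2) = mex{1} = 0
G(3) = mex{0} = 1
G(4) = mex{1} = 0
G(5) = mex{0,0} = 1
G(6) = mex{1,1,0} = 2
G(7) = mex{2,0,1} = 3
G(8) = mex{3,1,0} = 2
G(9) = mex{2,0,1,0} = 3
G(10) = mex{3,1,0,1} = 2
G(11) = mex{2,2,1,0} = 3
G(12) = mex{3,3,2,1} = 0
G(13) = mex{0,2,3,0} = 1
G(14) = mex{1,3,2,1} = 0
G(15) = mex{0,2,3,2} = 1
G(16) = mex{1,3,2,3} = 0
G(17) = mex{0,0,3,2} = 1
G(18) = mex{1,1,0,3} = 2
G(19) = mex{2,0,1,2} = 3
G(20) = mex{3,1,0,3} = 2
G(21) = mex{2,0,1,0} = 3
G_A(21) = 3.
Pile B, S = {3, 4, 5}:
G(0) = 0
G(1) = mex{} = 0
G(2) = mex{} = 0
G(3) = mex{0} = 1
G(4) = mex{0,0} = 1
G(5) = mex{0,0,0} = 1
G(6) = mex{1,0,0} = 2
G(7) = mex{1,1,0} = 2
G(8) = mex{1,1,1} = 0
G(9) = mex{2,1,1} = 0
G(10) = mex{2,2,1} = 0
G(11) = mex{0,2,2} = 1
G(12) = mex{0,0,2} = 1
G(13) = mex{0,0,0} = 1
G(14) = mex{1,0,0} = 2
G(15) = mex{1,1,0} = 2
G_B(15) = 2.
Combined Grundy value = 3 ⊕ 2 = 1.
A winning move leaves total XOR = 0, i.e. changes one component's Grundy value g to g ⊕ X where X is the current total.
Pile A: need g' = 3⊕1 = 2. Options: 21−1→G=2, 21−5→G=0, 21−6→G=1, 21−9→G=0. Hits: 1.
Pile B: need g' = 2⊕1 = 3. Options: 15−3→G=1, 15−4→G=1, 15−5→G=0. Hits: 0.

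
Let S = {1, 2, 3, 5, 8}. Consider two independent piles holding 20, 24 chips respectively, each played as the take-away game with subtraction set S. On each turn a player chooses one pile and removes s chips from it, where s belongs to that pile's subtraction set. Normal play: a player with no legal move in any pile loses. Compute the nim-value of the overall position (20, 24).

0

All piles use S = {1, 2, 3, 5, 8}:
G(0) = 0
G(1) = mex{0} = 1
G(2) = mex{1,0} = 2
G(3) = mex{2,1,0} = 3
G(4) = mex{3,2,1} = 0
G(5) = mex{0,3,2,0} = 1
G(6) = mex{1,0,3,1} = 2
G(7) = mex{2,1,0,2} = 3
G(8) = mex{3,2,1,3,0} = 4
G(9) = mex{4,3,2,0,1} = 5
G(10) = mex{5,4,3,1,2} = 0
G(11) = mex{0,5,4,2,3} = 1
G(12) = mex{1,0,5,3,0} = 2
G(13) = mex{2,1,0,4,1} = 3
G(14) = mex{3,2,1,5,2} = 0
G(15) = mex{0,3,2,0,3} = 1
G(16) = mex{1,0,3,1,4} = 2
G(17) = mex{2,1,0,2,5} = 3
G(18) = mex{3,2,1,3,0} = 4
G(19) = mex{4,3,2,0,1} = 5
G(20) = mex{5,4,3,1,2} = 0
G(21) = mex{0,5,4,2,3} = 1
G(22) = mex{1,0,5,3,0} = 2
G(23) = mex{2,1,0,4,1} = 3
G(24) = mex{3,2,1,5,2} = 0
Pile A: G(20) = 0.
Pile B: G(24) = 0.
Combined Grundy value = 0 ⊕ 0 = 0.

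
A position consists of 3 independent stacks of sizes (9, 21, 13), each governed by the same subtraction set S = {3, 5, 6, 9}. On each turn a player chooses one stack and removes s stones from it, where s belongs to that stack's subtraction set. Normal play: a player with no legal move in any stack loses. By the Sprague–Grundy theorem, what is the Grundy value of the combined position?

All stacks use S = {3, 5, 6, 9}:
G(0) = 0
G(1) = mex{} = 0
G(2) = mex{} = 0
G(3) = mex{0} = 1
G(4) = mex{0} = 1
G(5) = mex{0,0} = 1
G(6) = mex{1,0,0} = 2
G(7) = mex{1,0,0} = 2
G(8) = mex{1,1,0} = 2
G(9) = mex{2,1,1,0} = 3
G(10) = mex{2,1,1,0} = 3
G(11) = mex{2,2,1,0} = 3
G(12) = mex{3,2,2,1} = 0
G(13) = mex{3,2,2,1} = 0
G(14) = mex{3,3,2,1} = 0
G(15) = mex{0,3,3,2} = 1
G(16) = mex{0,3,3,2} = 1
G(17) = mex{0,0,3,2} = 1
G(18) = mex{1,0,0,3} = 2
G(19) = mex{1,0,0,3} = 2
G(20) = mex{1,1,0,3} = 2
G(21) = mex{2,1,1,0} = 3
Stack A: G(9) = 3.
Stack B: G(21) = 3.
Stack C: G(13) = 0.
Combined Grundy value = 3 ⊕ 3 ⊕ 0 = 0.

0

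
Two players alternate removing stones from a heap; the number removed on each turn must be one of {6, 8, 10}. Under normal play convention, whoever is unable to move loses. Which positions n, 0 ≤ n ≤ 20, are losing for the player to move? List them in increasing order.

n :  0  1  2  3  4  5  6  7  8  9 10 11 12 13 14 15 16 17 18 19 20
G :  0  0  0  0  0  0  1  1  1  1  1  1  2  2  2  2  0  0  0  0  0
P-positions are exactly the n with G(n) = 0.

0, 1, 2, 3, 4, 5, 16, 17, 18, 19, 20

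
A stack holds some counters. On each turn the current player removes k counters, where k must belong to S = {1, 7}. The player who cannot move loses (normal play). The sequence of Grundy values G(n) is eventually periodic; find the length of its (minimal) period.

2

G(0) = 0
G(1) = mex{0} = 1
G(2) = mex{1} = 0
G(3) = mex{0} = 1
G(4) = mex{1} = 0
G(5) = mex{0} = 1
G(6) = mex{1} = 0
G(7) = mex{0,0} = 1
G(8) = mex{1,1} = 0
G(9) = mex{0,0} = 1
G(10) = mex{1,1} = 0
G(11) = mex{0,0} = 1
G(12) = mex{1,1} = 0
G(13) = mex{0,0} = 1
G(14) = mex{1,1} = 0
G(n+2) = G(n) holds for n = 0,…,6 (a full window of length max(S) = 7), so the sequence is purely periodic with period 2.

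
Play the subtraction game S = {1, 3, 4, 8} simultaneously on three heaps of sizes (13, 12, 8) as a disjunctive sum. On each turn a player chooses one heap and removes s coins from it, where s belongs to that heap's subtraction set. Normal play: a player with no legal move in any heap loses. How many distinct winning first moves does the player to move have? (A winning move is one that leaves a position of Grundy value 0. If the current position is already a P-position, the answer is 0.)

All heaps use S = {1, 3, 4, 8}:
n :  0  1  2  3  4  5  6  7  8  9 10 11 12 13
G :  0  1  0  1  2  3  2  0  1  0  1  2  3  2
Heap A: G(13) = 2.
Heap B: G(12) = 3.
Heap C: G(8) = 1.
Combined Grundy value = 2 ⊕ 3 ⊕ 1 = 0.
A winning move leaves total XOR = 0, i.e. changes one component's Grundy value g to g ⊕ X where X is the current total.
Heap A: target g' = 2⊕0 = 2, but every legal move changes the Grundy value (mex property), so 0 moves.
Heap B: target g' = 3⊕0 = 3, but every legal move changes the Grundy value (mex property), so 0 moves.
Heap C: target g' = 1⊕0 = 1, but every legal move changes the Grundy value (mex property), so 0 moves.

0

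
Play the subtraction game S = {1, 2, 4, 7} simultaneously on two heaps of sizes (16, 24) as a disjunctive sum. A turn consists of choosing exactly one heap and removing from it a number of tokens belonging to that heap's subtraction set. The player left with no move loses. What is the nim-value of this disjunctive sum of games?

All heaps use S = {1, 2, 4, 7}:
G(0) = 0
G(1) = mex{0} = 1
G(2) = mex{1,0} = 2
G(3) = mex{2,1} = 0
G(4) = mex{0,2,0} = 1
G(5) = mex{1,0,1} = 2
G(6) = mex{2,1,2} = 0
G(7) = mex{0,2,0,0} = 1
G(8) = mex{1,0,1,1} = 2
G(9) = mex{2,1,2,2} = 0
G(10) = mex{0,2,0,0} = 1
G(11) = mex{1,0,1,1} = 2
G(12) = mex{2,1,2,2} = 0
G(13) = mex{0,2,0,0} = 1
G(14) = mex{1,0,1,1} = 2
G(15) = mex{2,1,2,2} = 0
G(16) = mex{0,2,0,0} = 1
G(17) = mex{1,0,1,1} = 2
G(18) = mex{2,1,2,2} = 0
G(19) = mex{0,2,0,0} = 1
G(20) = mex{1,0,1,1} = 2
G(21) = mex{2,1,2,2} = 0
G(22) = mex{0,2,0,0} = 1
G(23) = mex{1,0,1,1} = 2
G(24) = mex{2,1,2,2} = 0
Heap A: G(16) = 1.
Heap B: G(24) = 0.
Combined Grundy value = 1 ⊕ 0 = 1.

1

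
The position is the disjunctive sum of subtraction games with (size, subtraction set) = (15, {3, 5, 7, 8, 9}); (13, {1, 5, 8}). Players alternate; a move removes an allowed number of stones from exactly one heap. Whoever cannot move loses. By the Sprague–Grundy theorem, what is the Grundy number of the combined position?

Heap A, S = {3, 5, 7, 8, 9}:
n :  0  1  2  3  4  5  6  7  8  9 10 11 12 13 14 15
G :  0  0  0  1  1  1  2  2  2  3  3  3  0  0  0  1
G_A(15) = 1.
Heap B, S = {1, 5, 8}:
G(0) = 0
G(1) = mex{0} = 1
G(2) = mex{1} = 0
G(3) = mex{0} = 1
G(4) = mex{1} = 0
G(5) = mex{0,0} = 1
G(6) = mex{1,1} = 0
G(7) = mex{0,0} = 1
G(8) = mex{1,1,0} = 2
G(9) = mex{2,0,1} = 3
G(10) = mex{3,1,0} = 2
G(11) = mex{2,0,1} = 3
G(12) = mex{3,1,0} = 2
G(13) = mex{2,2,1} = 0
G_B(13) = 0.
Combined Grundy value = 1 ⊕ 0 = 1.

1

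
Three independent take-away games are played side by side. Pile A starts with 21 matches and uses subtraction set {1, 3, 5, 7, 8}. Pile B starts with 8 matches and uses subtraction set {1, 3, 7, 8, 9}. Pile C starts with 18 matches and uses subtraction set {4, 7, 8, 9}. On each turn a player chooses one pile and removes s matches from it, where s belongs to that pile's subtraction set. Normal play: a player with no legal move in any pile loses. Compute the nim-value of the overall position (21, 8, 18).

Pile A, S = {1, 3, 5, 7, 8}:
G(0) = 0
G(1) = mex{0} = 1
G(2) = mex{1} = 0
G(3) = mex{0,0} = 1
G(4) = mex{1,1} = 0
G(5) = mex{0,0,0} = 1
G(6) = mex{1,1,1} = 0
G(7) = mex{0,0,0,0} = 1
G(8) = mex{1,1,1,1,0} = 2
G(9) = mex{2,0,0,0,1} = 3
G(10) = mex{3,1,1,1,0} = 2
G(11) = mex{2,2,0,0,1} = 3
G(12) = mex{3,3,1,1,0} = 2
G(13) = mex{2,2,2,0,1} = 3
G(14) = mex{3,3,3,1,0} = 2
G(15) = mex{2,2,2,2,1} = 0
G(16) = mex{0,3,3,3,2} = 1
G(17) = mex{1,2,2,2,3} = 0
G(18) = mex{0,0,3,3,2} = 1
G(19) = mex{1,1,2,2,3} = 0
G(20) = mex{0,0,0,3,2} = 1
G(21) = mex{1,1,1,2,3} = 0
G_A(21) = 0.
Pile B, S = {1, 3, 7, 8, 9}:
G(0) = 0
G(1) = mex{0} = 1
G(2) = mex{1} = 0
G(3) = mex{0,0} = 1
G(4) = mex{1,1} = 0
G(5) = mex{0,0} = 1
G(6) = mex{1,1} = 0
G(7) = mex{0,0,0} = 1
G(8) = mex{1,1,1,0} = 2
G_B(8) = 2.
Pile C, S = {4, 7, 8, 9}:
n :  0  1  2  3  4  5  6  7  8  9 10 11 12 13 14 15 16 17 18
G :  0  0  0  0  1  1  1  1  2  2  2  2  3  0  0  0  0  1  1
G_C(18) = 1.
Combined Grundy value = 0 ⊕ 2 ⊕ 1 = 3.

3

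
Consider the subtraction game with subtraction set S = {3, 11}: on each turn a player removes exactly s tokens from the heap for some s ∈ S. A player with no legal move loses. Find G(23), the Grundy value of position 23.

1

n :  0  1  2  3  4  5  6  7  8  9 10 11 12 13 14 15 16 17 18 19 20 21 22 23
G :  0  0  0  1  1  1  0  0  0  1  1  1  2  2  0  0  0  1  1  1  0  0  0  1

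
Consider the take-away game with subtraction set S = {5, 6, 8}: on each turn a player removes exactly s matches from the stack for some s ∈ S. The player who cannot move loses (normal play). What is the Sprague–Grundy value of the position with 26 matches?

0

n :  0  1  2  3  4  5  6  7  8  9 10 11 12 13 14 15 16 17 18 19 20 21 22 23 24 25 26
G :  0  0  0  0  0  1  1  1  1  1  2  2  2  0  0  0  0  0  1  1  1  1  1  2  2  2  0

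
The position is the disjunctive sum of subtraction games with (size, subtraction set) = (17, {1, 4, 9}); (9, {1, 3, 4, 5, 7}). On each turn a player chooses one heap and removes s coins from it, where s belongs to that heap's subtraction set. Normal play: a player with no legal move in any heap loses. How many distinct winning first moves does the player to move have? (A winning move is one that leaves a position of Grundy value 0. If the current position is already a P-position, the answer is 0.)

5

Heap A, S = {1, 4, 9}:
n :  0  1  2  3  4  5  6  7  8  9 10 11 12 13 14 15 16 17
G :  0  1  0  1  2  0  1  0  1  2  0  1  0  1  2  0  1  0
G_A(17) = 0.
Heap B, S = {1, 3, 4, 5, 7}:
n : 0 1 2 3 4 5 6 7 8 9
G : 0 1 0 1 2 3 2 3 0 1
G_B(9) = 1.
Combined Grundy value = 0 ⊕ 1 = 1.
A winning move leaves total XOR = 0, i.e. changes one component's Grundy value g to g ⊕ X where X is the current total.
Heap A: need g' = 0⊕1 = 1. Options: 17−1→G=1, 17−4→G=1, 17−9→G=1. Hits: 3.
Heap B: need g' = 1⊕1 = 0. Options: 9−1→G=0, 9−3→G=2, 9−4→G=3, 9−5→G=2, 9−7→G=0. Hits: 2.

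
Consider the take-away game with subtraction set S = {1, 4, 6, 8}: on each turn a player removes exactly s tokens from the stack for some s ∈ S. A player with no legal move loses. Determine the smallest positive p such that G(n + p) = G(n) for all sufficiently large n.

n :  0  1  2  3  4  5  6  7  8  9 10 11 12 13 14 15 16 17 18 19 20 21 22 23 24 25
G :  0  1  0  1  2  0  1  0  1  2  3  2  0  1  0  1  2  0  1  0  1  2  3  2  0  1
G(n+12) = G(n) holds for n = 0,…,7 (a full window of length max(S) = 8), so the sequence is purely periodic with period 12.

12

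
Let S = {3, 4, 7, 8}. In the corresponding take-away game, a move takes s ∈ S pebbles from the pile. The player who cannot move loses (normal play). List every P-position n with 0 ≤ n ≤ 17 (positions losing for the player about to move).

n :  0  1  2  3  4  5  6  7  8  9 10 11 12 13 14 15 16 17
G :  0  0  0  1  1  1  2  2  2  3  3  0  0  0  1  1  1  2
P-positions are exactly the n with G(n) = 0.

0, 1, 2, 11, 12, 13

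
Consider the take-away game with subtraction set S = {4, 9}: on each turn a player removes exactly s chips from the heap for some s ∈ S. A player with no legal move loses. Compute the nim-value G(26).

G(0) = 0
G(1) = mex{} = 0
G(2) = mex{} = 0
G(3) = mex{} = 0
G(4) = mex{0} = 1
G(5) = mex{0} = 1
G(6) = mex{0} = 1
G(7) = mex{0} = 1
G(8) = mex{1} = 0
G(9) = mex{1,0} = 2
G(10) = mex{1,0} = 2
G(11) = mex{1,0} = 2
G(12) = mex{0,0} = 1
G(13) = mex{2,1} = 0
G(14) = mex{2,1} = 0
G(15) = mex{2,1} = 0
G(16) = mex{1,1} = 0
G(17) = mex{0,0} = 1
G(18) = mex{0,2} = 1
G(19) = mex{0,2} = 1
G(20) = mex{0,2} = 1
G(21) = mex{1,1} = 0
G(22) = mex{1,0} = 2
G(23) = mex{1,0} = 2
G(24) = mex{1,0} = 2
G(25) = mex{0,0} = 1
G(26) = mex{2,1} = 0

0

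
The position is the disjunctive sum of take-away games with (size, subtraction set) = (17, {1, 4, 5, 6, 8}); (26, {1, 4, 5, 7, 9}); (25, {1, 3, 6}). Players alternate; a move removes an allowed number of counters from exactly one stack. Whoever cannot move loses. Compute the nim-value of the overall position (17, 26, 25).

7

Stack A, S = {1, 4, 5, 6, 8}:
G(0) = 0
G(1) = mex{0} = 1
G(2) = mex{1} = 0
G(3) = mex{0} = 1
G(4) = mex{1,0} = 2
G(5) = mex{2,1,0} = 3
G(6) = mex{3,0,1,0} = 2
G(7) = mex{2,1,0,1} = 3
G(8) = mex{3,2,1,0,0} = 4
G(9) = mex{4,3,2,1,1} = 0
G(10) = mex{0,2,3,2,0} = 1
G(11) = mex{1,3,2,3,1} = 0
G(12) = mex{0,4,3,2,2} = 1
G(13) = mex{1,0,4,3,3} = 2
G(14) = mex{2,1,0,4,2} = 3
G(15) = mex{3,0,1,0,3} = 2
G(16) = mex{2,1,0,1,4} = 3
G(17) = mex{3,2,1,0,0} = 4
G_A(17) = 4.
Stack B, S = {1, 4, 5, 7, 9}:
n :  0  1  2  3  4  5  6  7  8  9 10 11 12 13 14 15 16 17 18 19 20 21 22 23 24 25 26
G :  0  1  0  1  2  3  2  3  0  1  0  1  2  3  2  3  0  1  0  1  2  3  2  3  0  1  0
G_B(26) = 0.
Stack C, S = {1, 3, 6}:
G(0) = 0
G(1) = mex{0} = 1
G(2) = mex{1} = 0
G(3) = mex{0,0} = 1
G(4) = mex{1,1} = 0
G(5) = mex{0,0} = 1
G(6) = mex{1,1,0} = 2
G(7) = mex{2,0,1} = 3
G(8) = mex{3,1,0} = 2
G(9) = mex{2,2,1} = 0
G(10) = mex{0,3,0} = 1
G(11) = mex{1,2,1} = 0
G(12) = mex{0,0,2} = 1
G(13) = mex{1,1,3} = 0
G(14) = mex{0,0,2} = 1
G(15) = mex{1,1,0} = 2
G(16) = mex{2,0,1} = 3
G(17) = mex{3,1,0} = 2
G(18) = mex{2,2,1} = 0
G(19) = mex{0,3,0} = 1
G(20) = mex{1,2,1} = 0
G(21) = mex{0,0,2} = 1
G(22) = mex{1,1,3} = 0
G(23) = mex{0,0,2} = 1
G(24) = mex{1,1,0} = 2
G(25) = mex{2,0,1} = 3
G_C(25) = 3.
Combined Grundy value = 4 ⊕ 0 ⊕ 3 = 7.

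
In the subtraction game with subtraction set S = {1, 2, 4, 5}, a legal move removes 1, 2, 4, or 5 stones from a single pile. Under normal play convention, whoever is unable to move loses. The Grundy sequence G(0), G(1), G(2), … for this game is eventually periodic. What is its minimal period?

n :  0  1  2  3  4  5  6  7  8  9 10 11 12 13 14
G :  0  1  2  0  1  2  0  1  2  0  1  2  0  1  2
G(n+3) = G(n) holds for n = 0,…,4 (a full window of length max(S) = 5), so the sequence is purely periodic with period 3.

3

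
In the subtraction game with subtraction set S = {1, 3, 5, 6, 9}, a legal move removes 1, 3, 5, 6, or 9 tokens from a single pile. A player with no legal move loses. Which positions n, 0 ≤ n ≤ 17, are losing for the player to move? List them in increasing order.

0, 2, 4, 12, 14, 16

n :  0  1  2  3  4  5  6  7  8  9 10 11 12 13 14 15 16 17
G :  0  1  0  1  0  1  2  3  2  3  2  3  0  1  0  1  0  1
P-positions are exactly the n with G(n) = 0.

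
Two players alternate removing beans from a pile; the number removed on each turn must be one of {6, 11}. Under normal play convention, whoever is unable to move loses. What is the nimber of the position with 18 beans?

0

n :  0  1  2  3  4  5  6  7  8  9 10 11 12 13 14 15 16 17 18
G :  0  0  0  0  0  0  1  1  1  1  1  1  2  2  2  2  2  0  0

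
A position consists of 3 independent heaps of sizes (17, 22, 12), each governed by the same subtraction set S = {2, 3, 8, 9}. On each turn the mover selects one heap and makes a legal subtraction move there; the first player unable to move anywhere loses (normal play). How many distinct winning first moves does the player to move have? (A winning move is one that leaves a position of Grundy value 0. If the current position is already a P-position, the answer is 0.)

All heaps use S = {2, 3, 8, 9}:
G(0) = 0
G(1) = mex{} = 0
G(2) = mex{0} = 1
G(3) = mex{0,0} = 1
G(4) = mex{1,0} = 2
G(5) = mex{1,1} = 0
G(6) = mex{2,1} = 0
G(7) = mex{0,2} = 1
G(8) = mex{0,0,0} = 1
G(9) = mex{1,0,0,0} = 2
G(10) = mex{1,1,1,0} = 2
G(11) = mex{2,1,1,1} = 0
G(12) = mex{2,2,2,1} = 0
G(13) = mex{0,2,0,2} = 1
G(14) = mex{0,0,0,0} = 1
G(15) = mex{1,0,1,0} = 2
G(16) = mex{1,1,1,1} = 0
G(17) = mex{2,1,2,1} = 0
G(18) = mex{0,2,2,2} = 1
G(19) = mex{0,0,0,2} = 1
G(20) = mex{1,0,0,0} = 2
G(21) = mex{1,1,1,0} = 2
G(22) = mex{2,1,1,1} = 0
Heap A: G(17) = 0.
Heap B: G(22) = 0.
Heap C: G(12) = 0.
Combined Grundy value = 0 ⊕ 0 ⊕ 0 = 0.
A winning move leaves total XOR = 0, i.e. changes one component's Grundy value g to g ⊕ X where X is the current total.
Heap A: target g' = 0⊕0 = 0, but every legal move changes the Grundy value (mex property), so 0 moves.
Heap B: target g' = 0⊕0 = 0, but every legal move changes the Grundy value (mex property), so 0 moves.
Heap C: target g' = 0⊕0 = 0, but every legal move changes the Grundy value (mex property), so 0 moves.

0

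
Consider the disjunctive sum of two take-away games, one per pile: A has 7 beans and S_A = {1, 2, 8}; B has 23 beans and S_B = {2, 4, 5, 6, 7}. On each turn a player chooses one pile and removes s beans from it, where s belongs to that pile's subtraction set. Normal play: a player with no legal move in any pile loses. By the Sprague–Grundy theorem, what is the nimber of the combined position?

Pile A, S = {1, 2, 8}:
n : 0 1 2 3 4 5 6 7
G : 0 1 2 0 1 2 0 1
G_A(7) = 1.
Pile B, S = {2, 4, 5, 6, 7}:
n :  0  1  2  3  4  5  6  7  8  9 10 11 12 13 14 15 16 17 18 19 20 21 22 23
G :  0  0  1  1  2  2  3  3  4  0  0  1  1  2  2  3  3  4  0  0  1  1  2  2
G_B(23) = 2.
Combined Grundy value = 1 ⊕ 2 = 3.

3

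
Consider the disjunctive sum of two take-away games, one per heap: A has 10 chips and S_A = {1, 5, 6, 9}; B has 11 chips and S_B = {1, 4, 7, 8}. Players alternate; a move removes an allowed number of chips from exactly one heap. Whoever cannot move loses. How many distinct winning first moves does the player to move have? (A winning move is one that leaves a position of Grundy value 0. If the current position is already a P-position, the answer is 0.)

Heap A, S = {1, 5, 6, 9}:
n :  0  1  2  3  4  5  6  7  8  9 10
G :  0  1  0  1  0  1  2  3  2  3  2
G_A(10) = 2.
Heap B, S = {1, 4, 7, 8}:
G(0) = 0
G(1) = mex{0} = 1
G(2) = mex{1} = 0
G(3) = mex{0} = 1
G(4) = mex{1,0} = 2
G(5) = mex{2,1} = 0
G(6) = mex{0,0} = 1
G(7) = mex{1,1,0} = 2
G(8) = mex{2,2,1,0} = 3
G(9) = mex{3,0,0,1} = 2
G(10) = mex{2,1,1,0} = 3
G(11) = mex{3,2,2,1} = 0
G_B(11) = 0.
Combined Grundy value = 2 ⊕ 0 = 2.
A winning move leaves total XOR = 0, i.e. changes one component's Grundy value g to g ⊕ X where X is the current total.
Heap A: need g' = 2⊕2 = 0. Options: 10−1→G=3, 10−5→G=1, 10−6→G=0, 10−9→G=1. Hits: 1.
Heap B: need g' = 0⊕2 = 2. Options: 11−1→G=3, 11−4→G=2, 11−7→G=2, 11−8→G=1. Hits: 2.

3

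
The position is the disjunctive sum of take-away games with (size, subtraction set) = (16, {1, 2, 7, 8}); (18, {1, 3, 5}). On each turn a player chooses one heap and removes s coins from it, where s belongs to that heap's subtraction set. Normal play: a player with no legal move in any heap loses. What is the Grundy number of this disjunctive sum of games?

1

Heap A, S = {1, 2, 7, 8}:
n :  0  1  2  3  4  5  6  7  8  9 10 11 12 13 14 15 16
G :  0  1  2  0  1  2  0  1  2  0  1  2  0  1  2  0  1
G_A(16) = 1.
Heap B, S = {1, 3, 5}:
n :  0  1  2  3  4  5  6  7  8  9 10 11 12 13 14 15 16 17 18
G :  0  1  0  1  0  1  0  1  0  1  0  1  0  1  0  1  0  1  0
G_B(18) = 0.
Combined Grundy value = 1 ⊕ 0 = 1.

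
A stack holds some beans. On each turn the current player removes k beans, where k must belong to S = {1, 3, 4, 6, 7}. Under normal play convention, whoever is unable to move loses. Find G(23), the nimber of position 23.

n :  0  1  2  3  4  5  6  7  8  9 10 11 12 13 14 15 16 17 18 19 20 21 22 23
G :  0  1  0  1  2  3  2  3  4  5  0  1  0  1  2  3  2  3  4  5  0  1  0  1

1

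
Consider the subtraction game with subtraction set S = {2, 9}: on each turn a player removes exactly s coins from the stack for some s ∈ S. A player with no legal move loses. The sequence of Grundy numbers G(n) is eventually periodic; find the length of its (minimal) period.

11

n :  0  1  2  3  4  5  6  7  8  9 10 11 12 13 14 15 16 17 18 19 20 21 22 23
G :  0  0  1  1  0  0  1  1  0  2  1  0  0  1  1  0  0  1  1  0  2  1  0  0
G(n+11) = G(n) holds for n = 0,…,8 (a full window of length max(S) = 9), so the sequence is purely periodic with period 11.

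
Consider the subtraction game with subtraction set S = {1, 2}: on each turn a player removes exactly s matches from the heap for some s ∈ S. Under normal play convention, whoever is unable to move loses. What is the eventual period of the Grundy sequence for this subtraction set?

G(0) = 0
G(1) = mex{0} = 1
G(2) = mex{1,0} = 2
G(3) = mex{2,1} = 0
G(4) = mex{0,2} = 1
G(5) = mex{1,0} = 2
G(6) = mex{2,1} = 0
G(7) = mex{0,2} = 1
G(8) = mex{1,0} = 2
G(9) = mex{2,1} = 0
G(10) = mex{0,2} = 1
G(11) = mex{1,0} = 2
G(12) = mex{2,1} = 0
G(13) = mex{0,2} = 1
G(14) = mex{1,0} = 2
G(n+3) = G(n) holds for n = 0,…,1 (a full window of length max(S) = 2), so the sequence is purely periodic with period 3.

3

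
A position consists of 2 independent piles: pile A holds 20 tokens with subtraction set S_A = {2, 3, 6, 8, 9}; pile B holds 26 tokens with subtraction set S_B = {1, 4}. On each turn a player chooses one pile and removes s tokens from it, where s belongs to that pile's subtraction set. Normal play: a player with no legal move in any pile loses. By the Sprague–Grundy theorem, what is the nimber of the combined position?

3

Pile A, S = {2, 3, 6, 8, 9}:
G(0) = 0
G(1) = mex{} = 0
G(2) = mex{0} = 1
G(3) = mex{0,0} = 1
G(4) = mex{1,0} = 2
G(5) = mex{1,1} = 0
G(6) = mex{2,1,0} = 3
G(7) = mex{0,2,0} = 1
G(8) = mex{3,0,1,0} = 2
G(9) = mex{1,3,1,0,0} = 2
G(10) = mex{2,1,2,1,0} = 3
G(11) = mex{2,2,0,1,1} = 3
G(12) = mex{3,2,3,2,1} = 0
G(13) = mex{3,3,1,0,2} = 4
G(14) = mex{0,3,2,3,0} = 1
G(15) = mex{4,0,2,1,3} = 5
G(16) = mex{1,4,3,2,1} = 0
G(17) = mex{5,1,3,2,2} = 0
G(18) = mex{0,5,0,3,2} = 1
G(19) = mex{0,0,4,3,3} = 1
G(20) = mex{1,0,1,0,3} = 2
G_A(20) = 2.
Pile B, S = {1, 4}:
n :  0  1  2  3  4  5  6  7  8  9 10 11 12 13 14 15 16 17 18 19 20 21 22 23 24 25 26
G :  0  1  0  1  2  0  1  0  1  2  0  1  0  1  2  0  1  0  1  2  0  1  0  1  2  0  1
G_B(26) = 1.
Combined Grundy value = 2 ⊕ 1 = 3.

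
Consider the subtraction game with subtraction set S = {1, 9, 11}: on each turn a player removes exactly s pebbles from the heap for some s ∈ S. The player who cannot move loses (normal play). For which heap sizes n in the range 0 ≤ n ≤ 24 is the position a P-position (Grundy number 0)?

n :  0  1  2  3  4  5  6  7  8  9 10 11 12 13 14 15 16 17 18 19 20 21 22 23 24
G :  0  1  0  1  0  1  0  1  0  1  0  1  0  1  0  1  0  1  0  1  0  1  0  1  0
P-positions are exactly the n with G(n) = 0.

0, 2, 4, 6, 8, 10, 12, 14, 16, 18, 20, 22, 24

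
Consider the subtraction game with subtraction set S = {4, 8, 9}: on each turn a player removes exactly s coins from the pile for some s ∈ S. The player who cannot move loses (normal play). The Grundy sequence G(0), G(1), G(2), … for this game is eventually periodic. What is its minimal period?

13

G(0) = 0
G(1) = mex{} = 0
G(2) = mex{} = 0
G(3) = mex{} = 0
G(4) = mex{0} = 1
G(5) = mex{0} = 1
G(6) = mex{0} = 1
G(7) = mex{0} = 1
G(8) = mex{1,0} = 2
G(9) = mex{1,0,0} = 2
G(10) = mex{1,0,0} = 2
G(11) = mex{1,0,0} = 2
G(12) = mex{2,1,0} = 3
G(13) = mex{2,1,1} = 0
G(14) = mex{2,1,1} = 0
G(15) = mex{2,1,1} = 0
G(16) = mex{3,2,1} = 0
G(17) = mex{0,2,2} = 1
G(18) = mex{0,2,2} = 1
G(19) = mex{0,2,2} = 1
G(20) = mex{0,3,2} = 1
G(21) = mex{1,0,3} = 2
G(22) = mex{1,0,0} = 2
G(23) = mex{1,0,0} = 2
G(24) = mex{1,0,0} = 2
G(25) = mex{2,1,0} = 3
G(26) = mex{2,1,1} = 0
G(27) = mex{2,1,1} = 0
G(n+13) = G(n) holds for n = 0,…,8 (a full window of length max(S) = 9), so the sequence is purely periodic with period 13.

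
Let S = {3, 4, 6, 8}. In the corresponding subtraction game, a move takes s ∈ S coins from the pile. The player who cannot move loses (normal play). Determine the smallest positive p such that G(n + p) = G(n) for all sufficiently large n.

11

n :  0  1  2  3  4  5  6  7  8  9 10 11 12 13 14 15 16 17 18 19 20 21 22 23
G :  0  0  0  1  1  1  2  2  2  3  3  0  0  0  1  1  1  2  2  2  3  3  0  0
G(n+11) = G(n) holds for n = 0,…,7 (a full window of length max(S) = 8), so the sequence is purely periodic with period 11.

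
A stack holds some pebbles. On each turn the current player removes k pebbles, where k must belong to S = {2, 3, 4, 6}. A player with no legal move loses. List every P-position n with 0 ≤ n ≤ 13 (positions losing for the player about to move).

0, 1, 8, 9

G(0) = 0
G(1) = mex{} = 0
G(2) = mex{0} = 1
G(3) = mex{0,0} = 1
G(4) = mex{1,0,0} = 2
G(5) = mex{1,1,0} = 2
G(6) = mex{2,1,1,0} = 3
G(7) = mex{2,2,1,0} = 3
G(8) = mex{3,2,2,1} = 0
G(9) = mex{3,3,2,1} = 0
G(10) = mex{0,3,3,2} = 1
G(11) = mex{0,0,3,2} = 1
G(12) = mex{1,0,0,3} = 2
G(13) = mex{1,1,0,3} = 2
P-positions are exactly the n with G(n) = 0.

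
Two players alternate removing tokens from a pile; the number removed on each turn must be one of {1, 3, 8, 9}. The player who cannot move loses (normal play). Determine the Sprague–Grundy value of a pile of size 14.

2

G(0) = 0
G(1) = mex{0} = 1
G(2) = mex{1} = 0
G(3) = mex{0,0} = 1
G(4) = mex{1,1} = 0
G(5) = mex{0,0} = 1
G(6) = mex{1,1} = 0
G(7) = mex{0,0} = 1
G(8) = mex{1,1,0} = 2
G(9) = mex{2,0,1,0} = 3
G(10) = mex{3,1,0,1} = 2
G(11) = mex{2,2,1,0} = 3
G(12) = mex{3,3,0,1} = 2
G(13) = mex{2,2,1,0} = 3
G(14) = mex{3,3,0,1} = 2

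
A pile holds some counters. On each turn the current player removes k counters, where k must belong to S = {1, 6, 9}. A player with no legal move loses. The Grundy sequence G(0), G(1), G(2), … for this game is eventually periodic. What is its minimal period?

n :  0  1  2  3  4  5  6  7  8  9 10 11 12 13 14 15 16 17 18 19 20 21 22 23 24 25 26
G :  0  1  0  1  0  1  2  0  1  2  3  2  0  1  0  1  2  0  1  0  1  2  0  1  0  1  2
From n = 11 onward G(n+5) = G(n); since this holds over max(S) = 9 consecutive positions the period is 5 (pre-period 11).

5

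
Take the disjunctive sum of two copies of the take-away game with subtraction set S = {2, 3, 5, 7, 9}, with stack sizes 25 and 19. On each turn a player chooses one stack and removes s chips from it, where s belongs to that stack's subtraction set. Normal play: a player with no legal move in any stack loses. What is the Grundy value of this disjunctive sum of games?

All stacks use S = {2, 3, 5, 7, 9}:
G(0) = 0
G(1) = mex{} = 0
G(2) = mex{0} = 1
G(3) = mex{0,0} = 1
G(4) = mex{1,0} = 2
G(5) = mex{1,1,0} = 2
G(6) = mex{2,1,0} = 3
G(7) = mex{2,2,1,0} = 3
G(8) = mex{3,2,1,0} = 4
G(9) = mex{3,3,2,1,0} = 4
G(10) = mex{4,3,2,1,0} = 5
G(11) = mex{4,4,3,2,1} = 0
G(12) = mex{5,4,3,2,1} = 0
G(13) = mex{0,5,4,3,2} = 1
G(14) = mex{0,0,4,3,2} = 1
G(15) = mex{1,0,5,4,3} = 2
G(16) = mex{1,1,0,4,3} = 2
G(17) = mex{2,1,0,5,4} = 3
G(18) = mex{2,2,1,0,4} = 3
G(19) = mex{3,2,1,0,5} = 4
G(20) = mex{3,3,2,1,0} = 4
G(21) = mex{4,3,2,1,0} = 5
G(22) = mex{4,4,3,2,1} = 0
G(23) = mex{5,4,3,2,1} = 0
G(24) = mex{0,5,4,3,2} = 1
G(25) = mex{0,0,4,3,2} = 1
Stack A: G(25) = 1.
Stack B: G(19) = 4.
Combined Grundy value = 1 ⊕ 4 = 5.

5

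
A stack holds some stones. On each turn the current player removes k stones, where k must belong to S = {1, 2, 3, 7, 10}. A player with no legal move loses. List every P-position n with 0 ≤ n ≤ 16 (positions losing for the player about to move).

0, 4, 8, 12, 16

n :  0  1  2  3  4  5  6  7  8  9 10 11 12 13 14 15 16
G :  0  1  2  3  0  1  2  3  0  1  2  3  0  1  2  3  0
P-positions are exactly the n with G(n) = 0.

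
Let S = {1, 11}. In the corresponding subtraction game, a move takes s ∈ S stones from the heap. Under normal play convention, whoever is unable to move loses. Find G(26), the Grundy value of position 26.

G(0) = 0
G(1) = mex{0} = 1
G(2) = mex{1} = 0
G(3) = mex{0} = 1
G(4) = mex{1} = 0
G(5) = mex{0} = 1
G(6) = mex{1} = 0
G(7) = mex{0} = 1
G(8) = mex{1} = 0
G(9) = mex{0} = 1
G(10) = mex{1} = 0
G(11) = mex{0,0} = 1
G(12) = mex{1,1} = 0
G(13) = mex{0,0} = 1
G(14) = mex{1,1} = 0
G(15) = mex{0,0} = 1
G(16) = mex{1,1} = 0
G(17) = mex{0,0} = 1
G(18) = mex{1,1} = 0
G(19) = mex{0,0} = 1
G(20) = mex{1,1} = 0
G(21) = mex{0,0} = 1
G(22) = mex{1,1} = 0
G(23) = mex{0,0} = 1
G(24) = mex{1,1} = 0
G(25) = mex{0,0} = 1
G(26) = mex{1,1} = 0

0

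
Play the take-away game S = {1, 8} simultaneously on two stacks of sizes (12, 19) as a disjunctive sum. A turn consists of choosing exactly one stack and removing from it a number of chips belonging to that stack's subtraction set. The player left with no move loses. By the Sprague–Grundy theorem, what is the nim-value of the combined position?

All stacks use S = {1, 8}:
G(0) = 0
G(1) = mex{0} = 1
G(2) = mex{1} = 0
G(3) = mex{0} = 1
G(4) = mex{1} = 0
G(5) = mex{0} = 1
G(6) = mex{1} = 0
G(7) = mex{0} = 1
G(8) = mex{1,0} = 2
G(9) = mex{2,1} = 0
G(10) = mex{0,0} = 1
G(11) = mex{1,1} = 0
G(12) = mex{0,0} = 1
G(13) = mex{1,1} = 0
G(14) = mex{0,0} = 1
G(15) = mex{1,1} = 0
G(16) = mex{0,2} = 1
G(17) = mex{1,0} = 2
G(18) = mex{2,1} = 0
G(19) = mex{0,0} = 1
Stack A: G(12) = 1.
Stack B: G(19) = 1.
Combined Grundy value = 1 ⊕ 1 = 0.

0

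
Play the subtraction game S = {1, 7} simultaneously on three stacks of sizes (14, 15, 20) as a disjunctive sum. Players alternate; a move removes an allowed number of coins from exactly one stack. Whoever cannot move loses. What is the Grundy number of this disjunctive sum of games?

1

All stacks use S = {1, 7}:
G(0) = 0
G(1) = mex{0} = 1
G(2) = mex{1} = 0
G(3) = mex{0} = 1
G(4) = mex{1} = 0
G(5) = mex{0} = 1
G(6) = mex{1} = 0
G(7) = mex{0,0} = 1
G(8) = mex{1,1} = 0
G(9) = mex{0,0} = 1
G(10) = mex{1,1} = 0
G(11) = mex{0,0} = 1
G(12) = mex{1,1} = 0
G(13) = mex{0,0} = 1
G(14) = mex{1,1} = 0
G(15) = mex{0,0} = 1
G(16) = mex{1,1} = 0
G(17) = mex{0,0} = 1
G(18) = mex{1,1} = 0
G(19) = mex{0,0} = 1
G(20) = mex{1,1} = 0
Stack A: G(14) = 0.
Stack B: G(15) = 1.
Stack C: G(20) = 0.
Combined Grundy value = 0 ⊕ 1 ⊕ 0 = 1.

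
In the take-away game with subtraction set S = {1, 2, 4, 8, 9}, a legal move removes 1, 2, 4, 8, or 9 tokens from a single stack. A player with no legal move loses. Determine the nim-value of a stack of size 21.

G(0) = 0
G(1) = mex{0} = 1
G(2) = mex{1,0} = 2
G(3) = mex{2,1} = 0
G(4) = mex{0,2,0} = 1
G(5) = mex{1,0,1} = 2
G(6) = mex{2,1,2} = 0
G(7) = mex{0,2,0} = 1
G(8) = mex{1,0,1,0} = 2
G(9) = mex{2,1,2,1,0} = 3
G(10) = mex{3,2,0,2,1} = 4
G(11) = mex{4,3,1,0,2} = 5
G(12) = mex{5,4,2,1,0} = 3
G(13) = mex{3,5,3,2,1} = 0
G(14) = mex{0,3,4,0,2} = 1
G(15) = mex{1,0,5,1,0} = 2
G(16) = mex{2,1,3,2,1} = 0
G(17) = mex{0,2,0,3,2} = 1
G(18) = mex{1,0,1,4,3} = 2
G(19) = mex{2,1,2,5,4} = 0
G(20) = mex{0,2,0,3,5} = 1
G(21) = mex{1,0,1,0,3} = 2

2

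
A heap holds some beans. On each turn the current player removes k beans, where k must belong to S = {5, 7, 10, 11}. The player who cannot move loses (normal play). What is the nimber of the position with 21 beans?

1

n :  0  1  2  3  4  5  6  7  8  9 10 11 12 13 14 15 16 17 18 19 20 21
G :  0  0  0  0  0  1  1  1  1  1  2  2  2  2  2  3  0  0  0  0  0  1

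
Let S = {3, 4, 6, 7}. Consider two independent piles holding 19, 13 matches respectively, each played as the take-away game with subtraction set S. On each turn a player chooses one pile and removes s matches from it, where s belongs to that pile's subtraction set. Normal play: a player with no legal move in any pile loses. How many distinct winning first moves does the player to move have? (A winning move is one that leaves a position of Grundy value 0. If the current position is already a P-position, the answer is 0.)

3

All piles use S = {3, 4, 6, 7}:
n :  0  1  2  3  4  5  6  7  8  9 10 11 12 13 14 15 16 17 18 19
G :  0  0  0  1  1  1  2  2  2  3  0  0  0  1  1  1  2  2  2  3
Pile A: G(19) = 3.
Pile B: G(13) = 1.
Combined Grundy value = 3 ⊕ 1 = 2.
A winning move leaves total XOR = 0, i.e. changes one component's Grundy value g to g ⊕ X where X is the current total.
Pile A: need g' = 3⊕2 = 1. Options: 19−3→G=2, 19−4→G=1, 19−6→G=1, 19−7→G=0. Hits: 2.
Pile B: need g' = 1⊕2 = 3. Options: 13−3→G=0, 13−4→G=3, 13−6→G=2, 13−7→G=2. Hits: 1.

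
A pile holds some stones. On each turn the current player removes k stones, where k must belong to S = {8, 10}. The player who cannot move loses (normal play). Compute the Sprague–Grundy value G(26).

1

G(0) = 0
G(1) = mex{} = 0
G(2) = mex{} = 0
G(3) = mex{} = 0
G(4) = mex{} = 0
G(5) = mex{} = 0
G(6) = mex{} = 0
G(7) = mex{} = 0
G(8) = mex{0} = 1
G(9) = mex{0} = 1
G(10) = mex{0,0} = 1
G(11) = mex{0,0} = 1
G(12) = mex{0,0} = 1
G(13) = mex{0,0} = 1
G(14) = mex{0,0} = 1
G(15) = mex{0,0} = 1
G(16) = mex{1,0} = 2
G(17) = mex{1,0} = 2
G(18) = mex{1,1} = 0
G(19) = mex{1,1} = 0
G(20) = mex{1,1} = 0
G(21) = mex{1,1} = 0
G(22) = mex{1,1} = 0
G(23) = mex{1,1} = 0
G(24) = mex{2,1} = 0
G(25) = mex{2,1} = 0
G(26) = mex{0,2} = 1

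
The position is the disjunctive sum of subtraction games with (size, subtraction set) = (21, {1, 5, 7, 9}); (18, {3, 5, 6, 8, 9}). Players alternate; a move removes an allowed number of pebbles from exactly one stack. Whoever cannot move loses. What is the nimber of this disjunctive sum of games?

3

Stack A, S = {1, 5, 7, 9}:
n :  0  1  2  3  4  5  6  7  8  9 10 11 12 13 14 15 16 17 18 19 20 21
G :  0  1  0  1  0  1  0  1  0  1  0  1  0  1  0  1  0  1  0  1  0  1
G_A(21) = 1.
Stack B, S = {3, 5, 6, 8, 9}:
n :  0  1  2  3  4  5  6  7  8  9 10 11 12 13 14 15 16 17 18
G :  0  0  0  1  1  1  2  2  2  3  3  3  0  0  0  1  1  1  2
G_B(18) = 2.
Combined Grundy value = 1 ⊕ 2 = 3.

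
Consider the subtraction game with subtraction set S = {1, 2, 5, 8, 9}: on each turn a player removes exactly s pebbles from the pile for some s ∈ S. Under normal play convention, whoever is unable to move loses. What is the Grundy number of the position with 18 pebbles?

2

G(0) = 0
G(1) = mex{0} = 1
G(2) = mex{1,0} = 2
G(3) = mex{2,1} = 0
G(4) = mex{0,2} = 1
G(5) = mex{1,0,0} = 2
G(6) = mex{2,1,1} = 0
G(7) = mex{0,2,2} = 1
G(8) = mex{1,0,0,0} = 2
G(9) = mex{2,1,1,1,0} = 3
G(10) = mex{3,2,2,2,1} = 0
G(11) = mex{0,3,0,0,2} = 1
G(12) = mex{1,0,1,1,0} = 2
G(13) = mex{2,1,2,2,1} = 0
G(14) = mex{0,2,3,0,2} = 1
G(15) = mex{1,0,0,1,0} = 2
G(16) = mex{2,1,1,2,1} = 0
G(17) = mex{0,2,2,3,2} = 1
G(18) = mex{1,0,0,0,3} = 2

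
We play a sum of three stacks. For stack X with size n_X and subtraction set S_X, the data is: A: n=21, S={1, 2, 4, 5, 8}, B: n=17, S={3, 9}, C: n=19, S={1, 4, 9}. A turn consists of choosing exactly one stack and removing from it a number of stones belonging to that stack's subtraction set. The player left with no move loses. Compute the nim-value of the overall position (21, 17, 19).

Stack A, S = {1, 2, 4, 5, 8}:
n :  0  1  2  3  4  5  6  7  8  9 10 11 12 13 14 15 16 17 18 19 20 21
G :  0  1  2  0  1  2  0  1  2  0  1  2  0  1  2  0  1  2  0  1  2  0
G_A(21) = 0.
Stack B, S = {3, 9}:
G(0) = 0
G(1) = mex{} = 0
G(2) = mex{} = 0
G(3) = mex{0} = 1
G(4) = mex{0} = 1
G(5) = mex{0} = 1
G(6) = mex{1} = 0
G(7) = mex{1} = 0
G(8) = mex{1} = 0
G(9) = mex{0,0} = 1
G(10) = mex{0,0} = 1
G(11) = mex{0,0} = 1
G(12) = mex{1,1} = 0
G(13) = mex{1,1} = 0
G(14) = mex{1,1} = 0
G(15) = mex{0,0} = 1
G(16) = mex{0,0} = 1
G(17) = mex{0,0} = 1
G_B(17) = 1.
Stack C, S = {1, 4, 9}:
n :  0  1  2  3  4  5  6  7  8  9 10 11 12 13 14 15 16 17 18 19
G :  0  1  0  1  2  0  1  0  1  2  0  1  0  1  2  0  1  0  1  2
G_C(19) = 2.
Combined Grundy value = 0 ⊕ 1 ⊕ 2 = 3.

3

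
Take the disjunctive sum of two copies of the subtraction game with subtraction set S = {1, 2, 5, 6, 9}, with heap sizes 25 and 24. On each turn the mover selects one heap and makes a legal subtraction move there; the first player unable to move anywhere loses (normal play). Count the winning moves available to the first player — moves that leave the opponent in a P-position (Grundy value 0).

All heaps use S = {1, 2, 5, 6, 9}:
G(0) = 0
G(1) = mex{0} = 1
G(2) = mex{1,0} = 2
G(3) = mex{2,1} = 0
G(4) = mex{0,2} = 1
G(5) = mex{1,0,0} = 2
G(6) = mex{2,1,1,0} = 3
G(7) = mex{3,2,2,1} = 0
G(8) = mex{0,3,0,2} = 1
G(9) = mex{1,0,1,0,0} = 2
G(10) = mex{2,1,2,1,1} = 0
G(11) = mex{0,2,3,2,2} = 1
G(12) = mex{1,0,0,3,0} = 2
G(13) = mex{2,1,1,0,1} = 3
G(14) = mex{3,2,2,1,2} = 0
G(15) = mex{0,3,0,2,3} = 1
G(16) = mex{1,0,1,0,0} = 2
G(17) = mex{2,1,2,1,1} = 0
G(18) = mex{0,2,3,2,2} = 1
G(19) = mex{1,0,0,3,0} = 2
G(20) = mex{2,1,1,0,1} = 3
G(21) = mex{3,2,2,1,2} = 0
G(22) = mex{0,3,0,2,3} = 1
G(23) = mex{1,0,1,0,0} = 2
G(24) = mex{2,1,2,1,1} = 0
G(25) = mex{0,2,3,2,2} = 1
Heap A: G(25) = 1.
Heap B: G(24) = 0.
Combined Grundy value = 1 ⊕ 0 = 1.
A winning move leaves total XOR = 0, i.e. changes one component's Grundy value g to g ⊕ X where X is the current total.
Heap A: need g' = 1⊕1 = 0. Options: 25−1→G=0, 25−2→G=2, 25−5→G=3, 25−6→G=2, 25−9→G=2. Hits: 1.
Heap B: need g' = 0⊕1 = 1. Options: 24−1→G=2, 24−2→G=1, 24−5→G=2, 24−6→G=1, 24−9→G=1. Hits: 3.

4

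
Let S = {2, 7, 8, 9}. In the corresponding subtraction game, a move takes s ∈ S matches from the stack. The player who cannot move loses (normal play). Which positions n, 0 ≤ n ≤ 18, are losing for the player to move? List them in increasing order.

G(0) = 0
G(1) = mex{} = 0
G(2) = mex{0} = 1
G(3) = mex{0} = 1
G(4) = mex{1} = 0
G(5) = mex{1} = 0
G(6) = mex{0} = 1
G(7) = mex{0,0} = 1
G(8) = mex{1,0,0} = 2
G(9) = mex{1,1,0,0} = 2
G(10) = mex{2,1,1,0} = 3
G(11) = mex{2,0,1,1} = 3
G(12) = mex{3,0,0,1} = 2
G(13) = mex{3,1,0,0} = 2
G(14) = mex{2,1,1,0} = 3
G(15) = mex{2,2,1,1} = 0
G(16) = mex{3,2,2,1} = 0
G(17) = mex{0,3,2,2} = 1
G(18) = mex{0,3,3,2} = 1
P-positions are exactly the n with G(n) = 0.

0, 1, 4, 5, 15, 16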